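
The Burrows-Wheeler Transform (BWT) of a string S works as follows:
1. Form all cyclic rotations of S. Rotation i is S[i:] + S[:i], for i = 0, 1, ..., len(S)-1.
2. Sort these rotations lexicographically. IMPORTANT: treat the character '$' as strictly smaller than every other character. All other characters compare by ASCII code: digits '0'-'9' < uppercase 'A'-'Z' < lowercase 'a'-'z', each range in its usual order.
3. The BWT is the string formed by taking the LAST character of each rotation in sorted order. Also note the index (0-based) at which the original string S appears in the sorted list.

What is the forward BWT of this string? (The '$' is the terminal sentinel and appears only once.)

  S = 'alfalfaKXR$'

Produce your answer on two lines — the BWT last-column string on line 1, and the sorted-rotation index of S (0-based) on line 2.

Answer: RaXKff$llaa
6

Derivation:
All 11 rotations (rotation i = S[i:]+S[:i]):
  rot[0] = alfalfaKXR$
  rot[1] = lfalfaKXR$a
  rot[2] = falfaKXR$al
  rot[3] = alfaKXR$alf
  rot[4] = lfaKXR$alfa
  rot[5] = faKXR$alfal
  rot[6] = aKXR$alfalf
  rot[7] = KXR$alfalfa
  rot[8] = XR$alfalfaK
  rot[9] = R$alfalfaKX
  rot[10] = $alfalfaKXR
Sorted (with $ < everything):
  sorted[0] = $alfalfaKXR  (last char: 'R')
  sorted[1] = KXR$alfalfa  (last char: 'a')
  sorted[2] = R$alfalfaKX  (last char: 'X')
  sorted[3] = XR$alfalfaK  (last char: 'K')
  sorted[4] = aKXR$alfalf  (last char: 'f')
  sorted[5] = alfaKXR$alf  (last char: 'f')
  sorted[6] = alfalfaKXR$  (last char: '$')
  sorted[7] = faKXR$alfal  (last char: 'l')
  sorted[8] = falfaKXR$al  (last char: 'l')
  sorted[9] = lfaKXR$alfa  (last char: 'a')
  sorted[10] = lfalfaKXR$a  (last char: 'a')
Last column: RaXKff$llaa
Original string S is at sorted index 6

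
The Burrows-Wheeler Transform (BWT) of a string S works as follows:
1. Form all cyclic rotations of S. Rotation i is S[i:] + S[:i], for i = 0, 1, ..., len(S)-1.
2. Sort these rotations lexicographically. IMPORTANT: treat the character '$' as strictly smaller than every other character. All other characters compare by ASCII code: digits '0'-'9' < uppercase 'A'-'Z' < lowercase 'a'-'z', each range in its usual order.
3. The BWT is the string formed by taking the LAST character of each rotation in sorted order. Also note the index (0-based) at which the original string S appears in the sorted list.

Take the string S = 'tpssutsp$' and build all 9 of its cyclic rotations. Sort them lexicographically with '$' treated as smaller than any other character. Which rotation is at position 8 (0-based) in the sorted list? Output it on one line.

Answer: utsp$tpss

Derivation:
All 9 rotations (rotation i = S[i:]+S[:i]):
  rot[0] = tpssutsp$
  rot[1] = pssutsp$t
  rot[2] = ssutsp$tp
  rot[3] = sutsp$tps
  rot[4] = utsp$tpss
  rot[5] = tsp$tpssu
  rot[6] = sp$tpssut
  rot[7] = p$tpssuts
  rot[8] = $tpssutsp
Sorted (with $ < everything):
  sorted[0] = $tpssutsp
  sorted[1] = p$tpssuts
  sorted[2] = pssutsp$t
  sorted[3] = sp$tpssut
  sorted[4] = ssutsp$tp
  sorted[5] = sutsp$tps
  sorted[6] = tpssutsp$
  sorted[7] = tsp$tpssu
  sorted[8] = utsp$tpss
sorted[8] = utsp$tpss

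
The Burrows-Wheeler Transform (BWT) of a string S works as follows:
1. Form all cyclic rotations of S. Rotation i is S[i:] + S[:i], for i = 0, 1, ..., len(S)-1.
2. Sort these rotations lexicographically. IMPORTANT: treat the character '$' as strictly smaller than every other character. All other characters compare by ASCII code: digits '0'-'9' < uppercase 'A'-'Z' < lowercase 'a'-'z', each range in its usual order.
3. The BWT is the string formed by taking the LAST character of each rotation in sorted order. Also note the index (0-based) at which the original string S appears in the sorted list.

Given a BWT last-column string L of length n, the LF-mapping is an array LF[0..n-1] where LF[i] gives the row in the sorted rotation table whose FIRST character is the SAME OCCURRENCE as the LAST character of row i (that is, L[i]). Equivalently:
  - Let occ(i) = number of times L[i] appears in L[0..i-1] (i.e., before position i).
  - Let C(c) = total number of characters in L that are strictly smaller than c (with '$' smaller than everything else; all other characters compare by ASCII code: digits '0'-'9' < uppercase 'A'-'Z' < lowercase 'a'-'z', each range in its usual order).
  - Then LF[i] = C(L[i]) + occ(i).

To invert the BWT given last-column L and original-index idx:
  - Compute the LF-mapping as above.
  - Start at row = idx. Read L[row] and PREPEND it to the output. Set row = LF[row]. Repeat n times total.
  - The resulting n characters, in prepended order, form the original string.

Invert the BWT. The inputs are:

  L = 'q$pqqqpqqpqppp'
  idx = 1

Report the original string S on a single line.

Answer: pppqqpqqpqpqq$

Derivation:
LF mapping: 7 0 1 8 9 10 2 11 12 3 13 4 5 6
Walk LF starting at row 1, prepending L[row]:
  step 1: row=1, L[1]='$', prepend. Next row=LF[1]=0
  step 2: row=0, L[0]='q', prepend. Next row=LF[0]=7
  step 3: row=7, L[7]='q', prepend. Next row=LF[7]=11
  step 4: row=11, L[11]='p', prepend. Next row=LF[11]=4
  step 5: row=4, L[4]='q', prepend. Next row=LF[4]=9
  step 6: row=9, L[9]='p', prepend. Next row=LF[9]=3
  step 7: row=3, L[3]='q', prepend. Next row=LF[3]=8
  step 8: row=8, L[8]='q', prepend. Next row=LF[8]=12
  step 9: row=12, L[12]='p', prepend. Next row=LF[12]=5
  step 10: row=5, L[5]='q', prepend. Next row=LF[5]=10
  step 11: row=10, L[10]='q', prepend. Next row=LF[10]=13
  step 12: row=13, L[13]='p', prepend. Next row=LF[13]=6
  step 13: row=6, L[6]='p', prepend. Next row=LF[6]=2
  step 14: row=2, L[2]='p', prepend. Next row=LF[2]=1
Reversed output: pppqqpqqpqpqq$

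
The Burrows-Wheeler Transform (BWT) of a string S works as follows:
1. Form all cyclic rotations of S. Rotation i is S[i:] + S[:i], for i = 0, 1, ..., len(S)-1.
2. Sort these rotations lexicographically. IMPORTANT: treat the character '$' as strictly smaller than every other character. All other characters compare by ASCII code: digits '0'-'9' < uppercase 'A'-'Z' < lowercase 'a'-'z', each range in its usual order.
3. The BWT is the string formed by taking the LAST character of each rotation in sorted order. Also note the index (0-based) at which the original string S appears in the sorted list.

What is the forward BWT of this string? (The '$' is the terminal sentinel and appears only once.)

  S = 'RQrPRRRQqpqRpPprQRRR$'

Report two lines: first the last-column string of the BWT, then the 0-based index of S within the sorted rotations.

All 21 rotations (rotation i = S[i:]+S[:i]):
  rot[0] = RQrPRRRQqpqRpPprQRRR$
  rot[1] = QrPRRRQqpqRpPprQRRR$R
  rot[2] = rPRRRQqpqRpPprQRRR$RQ
  rot[3] = PRRRQqpqRpPprQRRR$RQr
  rot[4] = RRRQqpqRpPprQRRR$RQrP
  rot[5] = RRQqpqRpPprQRRR$RQrPR
  rot[6] = RQqpqRpPprQRRR$RQrPRR
  rot[7] = QqpqRpPprQRRR$RQrPRRR
  rot[8] = qpqRpPprQRRR$RQrPRRRQ
  rot[9] = pqRpPprQRRR$RQrPRRRQq
  rot[10] = qRpPprQRRR$RQrPRRRQqp
  rot[11] = RpPprQRRR$RQrPRRRQqpq
  rot[12] = pPprQRRR$RQrPRRRQqpqR
  rot[13] = PprQRRR$RQrPRRRQqpqRp
  rot[14] = prQRRR$RQrPRRRQqpqRpP
  rot[15] = rQRRR$RQrPRRRQqpqRpPp
  rot[16] = QRRR$RQrPRRRQqpqRpPpr
  rot[17] = RRR$RQrPRRRQqpqRpPprQ
  rot[18] = RR$RQrPRRRQqpqRpPprQR
  rot[19] = R$RQrPRRRQqpqRpPprQRR
  rot[20] = $RQrPRRRQqpqRpPprQRRR
Sorted (with $ < everything):
  sorted[0] = $RQrPRRRQqpqRpPprQRRR  (last char: 'R')
  sorted[1] = PRRRQqpqRpPprQRRR$RQr  (last char: 'r')
  sorted[2] = PprQRRR$RQrPRRRQqpqRp  (last char: 'p')
  sorted[3] = QRRR$RQrPRRRQqpqRpPpr  (last char: 'r')
  sorted[4] = QqpqRpPprQRRR$RQrPRRR  (last char: 'R')
  sorted[5] = QrPRRRQqpqRpPprQRRR$R  (last char: 'R')
  sorted[6] = R$RQrPRRRQqpqRpPprQRR  (last char: 'R')
  sorted[7] = RQqpqRpPprQRRR$RQrPRR  (last char: 'R')
  sorted[8] = RQrPRRRQqpqRpPprQRRR$  (last char: '$')
  sorted[9] = RR$RQrPRRRQqpqRpPprQR  (last char: 'R')
  sorted[10] = RRQqpqRpPprQRRR$RQrPR  (last char: 'R')
  sorted[11] = RRR$RQrPRRRQqpqRpPprQ  (last char: 'Q')
  sorted[12] = RRRQqpqRpPprQRRR$RQrP  (last char: 'P')
  sorted[13] = RpPprQRRR$RQrPRRRQqpq  (last char: 'q')
  sorted[14] = pPprQRRR$RQrPRRRQqpqR  (last char: 'R')
  sorted[15] = pqRpPprQRRR$RQrPRRRQq  (last char: 'q')
  sorted[16] = prQRRR$RQrPRRRQqpqRpP  (last char: 'P')
  sorted[17] = qRpPprQRRR$RQrPRRRQqp  (last char: 'p')
  sorted[18] = qpqRpPprQRRR$RQrPRRRQ  (last char: 'Q')
  sorted[19] = rPRRRQqpqRpPprQRRR$RQ  (last char: 'Q')
  sorted[20] = rQRRR$RQrPRRRQqpqRpPp  (last char: 'p')
Last column: RrprRRRR$RRQPqRqPpQQp
Original string S is at sorted index 8

Answer: RrprRRRR$RRQPqRqPpQQp
8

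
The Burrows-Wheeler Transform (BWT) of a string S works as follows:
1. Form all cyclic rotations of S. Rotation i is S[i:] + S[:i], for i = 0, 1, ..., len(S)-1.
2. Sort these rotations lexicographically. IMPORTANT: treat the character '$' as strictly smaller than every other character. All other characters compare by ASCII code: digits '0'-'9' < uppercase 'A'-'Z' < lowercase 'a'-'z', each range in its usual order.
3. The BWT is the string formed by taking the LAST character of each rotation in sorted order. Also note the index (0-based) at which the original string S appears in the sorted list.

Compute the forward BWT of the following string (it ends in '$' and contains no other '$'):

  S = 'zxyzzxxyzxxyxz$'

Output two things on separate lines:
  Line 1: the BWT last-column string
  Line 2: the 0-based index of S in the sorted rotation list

All 15 rotations (rotation i = S[i:]+S[:i]):
  rot[0] = zxyzzxxyzxxyxz$
  rot[1] = xyzzxxyzxxyxz$z
  rot[2] = yzzxxyzxxyxz$zx
  rot[3] = zzxxyzxxyxz$zxy
  rot[4] = zxxyzxxyxz$zxyz
  rot[5] = xxyzxxyxz$zxyzz
  rot[6] = xyzxxyxz$zxyzzx
  rot[7] = yzxxyxz$zxyzzxx
  rot[8] = zxxyxz$zxyzzxxy
  rot[9] = xxyxz$zxyzzxxyz
  rot[10] = xyxz$zxyzzxxyzx
  rot[11] = yxz$zxyzzxxyzxx
  rot[12] = xz$zxyzzxxyzxxy
  rot[13] = z$zxyzzxxyzxxyx
  rot[14] = $zxyzzxxyzxxyxz
Sorted (with $ < everything):
  sorted[0] = $zxyzzxxyzxxyxz  (last char: 'z')
  sorted[1] = xxyxz$zxyzzxxyz  (last char: 'z')
  sorted[2] = xxyzxxyxz$zxyzz  (last char: 'z')
  sorted[3] = xyxz$zxyzzxxyzx  (last char: 'x')
  sorted[4] = xyzxxyxz$zxyzzx  (last char: 'x')
  sorted[5] = xyzzxxyzxxyxz$z  (last char: 'z')
  sorted[6] = xz$zxyzzxxyzxxy  (last char: 'y')
  sorted[7] = yxz$zxyzzxxyzxx  (last char: 'x')
  sorted[8] = yzxxyxz$zxyzzxx  (last char: 'x')
  sorted[9] = yzzxxyzxxyxz$zx  (last char: 'x')
  sorted[10] = z$zxyzzxxyzxxyx  (last char: 'x')
  sorted[11] = zxxyxz$zxyzzxxy  (last char: 'y')
  sorted[12] = zxxyzxxyxz$zxyz  (last char: 'z')
  sorted[13] = zxyzzxxyzxxyxz$  (last char: '$')
  sorted[14] = zzxxyzxxyxz$zxy  (last char: 'y')
Last column: zzzxxzyxxxxyz$y
Original string S is at sorted index 13

Answer: zzzxxzyxxxxyz$y
13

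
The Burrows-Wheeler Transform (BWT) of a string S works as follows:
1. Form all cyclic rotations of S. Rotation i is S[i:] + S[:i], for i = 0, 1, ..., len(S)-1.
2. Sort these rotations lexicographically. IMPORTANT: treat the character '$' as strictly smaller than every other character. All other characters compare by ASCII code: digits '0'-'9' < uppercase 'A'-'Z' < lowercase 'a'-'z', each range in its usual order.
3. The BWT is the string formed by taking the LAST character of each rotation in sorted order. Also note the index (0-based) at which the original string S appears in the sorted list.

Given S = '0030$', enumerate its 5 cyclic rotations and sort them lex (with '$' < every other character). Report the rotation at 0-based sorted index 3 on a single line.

Answer: 030$0

Derivation:
All 5 rotations (rotation i = S[i:]+S[:i]):
  rot[0] = 0030$
  rot[1] = 030$0
  rot[2] = 30$00
  rot[3] = 0$003
  rot[4] = $0030
Sorted (with $ < everything):
  sorted[0] = $0030
  sorted[1] = 0$003
  sorted[2] = 0030$
  sorted[3] = 030$0
  sorted[4] = 30$00
sorted[3] = 030$0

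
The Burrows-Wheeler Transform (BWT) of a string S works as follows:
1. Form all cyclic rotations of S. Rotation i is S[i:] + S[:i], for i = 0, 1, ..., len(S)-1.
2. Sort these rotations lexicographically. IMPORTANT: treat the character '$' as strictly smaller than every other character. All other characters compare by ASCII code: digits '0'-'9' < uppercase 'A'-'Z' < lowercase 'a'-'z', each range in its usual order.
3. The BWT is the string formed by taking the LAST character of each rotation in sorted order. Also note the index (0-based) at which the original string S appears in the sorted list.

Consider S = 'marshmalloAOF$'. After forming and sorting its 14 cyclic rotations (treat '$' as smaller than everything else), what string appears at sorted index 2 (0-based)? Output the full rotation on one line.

Answer: F$marshmalloAO

Derivation:
All 14 rotations (rotation i = S[i:]+S[:i]):
  rot[0] = marshmalloAOF$
  rot[1] = arshmalloAOF$m
  rot[2] = rshmalloAOF$ma
  rot[3] = shmalloAOF$mar
  rot[4] = hmalloAOF$mars
  rot[5] = malloAOF$marsh
  rot[6] = alloAOF$marshm
  rot[7] = lloAOF$marshma
  rot[8] = loAOF$marshmal
  rot[9] = oAOF$marshmall
  rot[10] = AOF$marshmallo
  rot[11] = OF$marshmalloA
  rot[12] = F$marshmalloAO
  rot[13] = $marshmalloAOF
Sorted (with $ < everything):
  sorted[0] = $marshmalloAOF
  sorted[1] = AOF$marshmallo
  sorted[2] = F$marshmalloAO
  sorted[3] = OF$marshmalloA
  sorted[4] = alloAOF$marshm
  sorted[5] = arshmalloAOF$m
  sorted[6] = hmalloAOF$mars
  sorted[7] = lloAOF$marshma
  sorted[8] = loAOF$marshmal
  sorted[9] = malloAOF$marsh
  sorted[10] = marshmalloAOF$
  sorted[11] = oAOF$marshmall
  sorted[12] = rshmalloAOF$ma
  sorted[13] = shmalloAOF$mar
sorted[2] = F$marshmalloAO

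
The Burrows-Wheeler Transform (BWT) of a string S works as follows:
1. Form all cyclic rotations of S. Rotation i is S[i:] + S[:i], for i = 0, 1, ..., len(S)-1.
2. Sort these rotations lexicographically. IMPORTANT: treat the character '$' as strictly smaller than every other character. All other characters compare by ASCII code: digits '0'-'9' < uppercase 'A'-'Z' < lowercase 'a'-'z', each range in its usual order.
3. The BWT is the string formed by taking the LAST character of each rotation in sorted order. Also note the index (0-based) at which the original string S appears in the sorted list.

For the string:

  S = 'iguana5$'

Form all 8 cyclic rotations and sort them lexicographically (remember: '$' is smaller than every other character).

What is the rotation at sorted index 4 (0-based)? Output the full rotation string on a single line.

All 8 rotations (rotation i = S[i:]+S[:i]):
  rot[0] = iguana5$
  rot[1] = guana5$i
  rot[2] = uana5$ig
  rot[3] = ana5$igu
  rot[4] = na5$igua
  rot[5] = a5$iguan
  rot[6] = 5$iguana
  rot[7] = $iguana5
Sorted (with $ < everything):
  sorted[0] = $iguana5
  sorted[1] = 5$iguana
  sorted[2] = a5$iguan
  sorted[3] = ana5$igu
  sorted[4] = guana5$i
  sorted[5] = iguana5$
  sorted[6] = na5$igua
  sorted[7] = uana5$ig
sorted[4] = guana5$i

Answer: guana5$i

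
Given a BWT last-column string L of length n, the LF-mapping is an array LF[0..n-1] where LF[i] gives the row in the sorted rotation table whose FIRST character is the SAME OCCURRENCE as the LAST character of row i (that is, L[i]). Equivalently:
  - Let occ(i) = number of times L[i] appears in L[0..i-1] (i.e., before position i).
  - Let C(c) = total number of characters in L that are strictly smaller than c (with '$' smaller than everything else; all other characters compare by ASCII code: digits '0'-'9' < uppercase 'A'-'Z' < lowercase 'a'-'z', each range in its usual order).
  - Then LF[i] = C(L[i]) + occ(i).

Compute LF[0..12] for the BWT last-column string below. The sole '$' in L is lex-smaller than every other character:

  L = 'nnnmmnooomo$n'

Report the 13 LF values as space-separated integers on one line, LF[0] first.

Answer: 4 5 6 1 2 7 9 10 11 3 12 0 8

Derivation:
Char counts: '$':1, 'm':3, 'n':5, 'o':4
C (first-col start): C('$')=0, C('m')=1, C('n')=4, C('o')=9
L[0]='n': occ=0, LF[0]=C('n')+0=4+0=4
L[1]='n': occ=1, LF[1]=C('n')+1=4+1=5
L[2]='n': occ=2, LF[2]=C('n')+2=4+2=6
L[3]='m': occ=0, LF[3]=C('m')+0=1+0=1
L[4]='m': occ=1, LF[4]=C('m')+1=1+1=2
L[5]='n': occ=3, LF[5]=C('n')+3=4+3=7
L[6]='o': occ=0, LF[6]=C('o')+0=9+0=9
L[7]='o': occ=1, LF[7]=C('o')+1=9+1=10
L[8]='o': occ=2, LF[8]=C('o')+2=9+2=11
L[9]='m': occ=2, LF[9]=C('m')+2=1+2=3
L[10]='o': occ=3, LF[10]=C('o')+3=9+3=12
L[11]='$': occ=0, LF[11]=C('$')+0=0+0=0
L[12]='n': occ=4, LF[12]=C('n')+4=4+4=8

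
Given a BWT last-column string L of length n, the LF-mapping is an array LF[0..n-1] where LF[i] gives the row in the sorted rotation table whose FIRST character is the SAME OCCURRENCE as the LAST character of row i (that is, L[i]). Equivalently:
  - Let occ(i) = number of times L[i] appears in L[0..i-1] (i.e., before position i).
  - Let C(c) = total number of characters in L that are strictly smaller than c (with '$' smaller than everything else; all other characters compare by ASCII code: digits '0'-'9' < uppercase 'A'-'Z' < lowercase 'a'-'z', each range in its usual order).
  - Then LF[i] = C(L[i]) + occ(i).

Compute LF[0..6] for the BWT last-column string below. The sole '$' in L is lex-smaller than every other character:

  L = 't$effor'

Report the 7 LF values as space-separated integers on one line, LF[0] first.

Char counts: '$':1, 'e':1, 'f':2, 'o':1, 'r':1, 't':1
C (first-col start): C('$')=0, C('e')=1, C('f')=2, C('o')=4, C('r')=5, C('t')=6
L[0]='t': occ=0, LF[0]=C('t')+0=6+0=6
L[1]='$': occ=0, LF[1]=C('$')+0=0+0=0
L[2]='e': occ=0, LF[2]=C('e')+0=1+0=1
L[3]='f': occ=0, LF[3]=C('f')+0=2+0=2
L[4]='f': occ=1, LF[4]=C('f')+1=2+1=3
L[5]='o': occ=0, LF[5]=C('o')+0=4+0=4
L[6]='r': occ=0, LF[6]=C('r')+0=5+0=5

Answer: 6 0 1 2 3 4 5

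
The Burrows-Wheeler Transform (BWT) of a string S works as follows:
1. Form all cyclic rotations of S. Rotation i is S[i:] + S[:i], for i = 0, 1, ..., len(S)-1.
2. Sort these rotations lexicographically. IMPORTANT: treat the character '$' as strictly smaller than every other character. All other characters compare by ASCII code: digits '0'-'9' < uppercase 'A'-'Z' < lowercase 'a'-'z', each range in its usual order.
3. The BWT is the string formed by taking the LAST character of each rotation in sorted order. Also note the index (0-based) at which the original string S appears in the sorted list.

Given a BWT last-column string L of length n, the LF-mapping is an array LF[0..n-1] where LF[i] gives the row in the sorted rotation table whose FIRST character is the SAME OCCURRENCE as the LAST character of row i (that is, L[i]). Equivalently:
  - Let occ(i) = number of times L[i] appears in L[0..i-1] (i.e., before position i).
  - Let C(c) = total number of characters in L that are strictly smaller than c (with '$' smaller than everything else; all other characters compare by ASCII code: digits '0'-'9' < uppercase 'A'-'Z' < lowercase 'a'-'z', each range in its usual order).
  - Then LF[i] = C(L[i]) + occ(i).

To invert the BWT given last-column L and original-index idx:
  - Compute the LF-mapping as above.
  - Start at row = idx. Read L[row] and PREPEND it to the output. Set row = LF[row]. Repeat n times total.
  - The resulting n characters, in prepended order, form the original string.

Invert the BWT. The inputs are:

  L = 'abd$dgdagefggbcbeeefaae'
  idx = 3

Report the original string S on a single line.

Answer: agcefdagdbeegedabefgba$

Derivation:
LF mapping: 1 5 9 0 10 19 11 2 20 12 17 21 22 6 8 7 13 14 15 18 3 4 16
Walk LF starting at row 3, prepending L[row]:
  step 1: row=3, L[3]='$', prepend. Next row=LF[3]=0
  step 2: row=0, L[0]='a', prepend. Next row=LF[0]=1
  step 3: row=1, L[1]='b', prepend. Next row=LF[1]=5
  step 4: row=5, L[5]='g', prepend. Next row=LF[5]=19
  step 5: row=19, L[19]='f', prepend. Next row=LF[19]=18
  step 6: row=18, L[18]='e', prepend. Next row=LF[18]=15
  step 7: row=15, L[15]='b', prepend. Next row=LF[15]=7
  step 8: row=7, L[7]='a', prepend. Next row=LF[7]=2
  step 9: row=2, L[2]='d', prepend. Next row=LF[2]=9
  step 10: row=9, L[9]='e', prepend. Next row=LF[9]=12
  step 11: row=12, L[12]='g', prepend. Next row=LF[12]=22
  step 12: row=22, L[22]='e', prepend. Next row=LF[22]=16
  step 13: row=16, L[16]='e', prepend. Next row=LF[16]=13
  step 14: row=13, L[13]='b', prepend. Next row=LF[13]=6
  step 15: row=6, L[6]='d', prepend. Next row=LF[6]=11
  step 16: row=11, L[11]='g', prepend. Next row=LF[11]=21
  step 17: row=21, L[21]='a', prepend. Next row=LF[21]=4
  step 18: row=4, L[4]='d', prepend. Next row=LF[4]=10
  step 19: row=10, L[10]='f', prepend. Next row=LF[10]=17
  step 20: row=17, L[17]='e', prepend. Next row=LF[17]=14
  step 21: row=14, L[14]='c', prepend. Next row=LF[14]=8
  step 22: row=8, L[8]='g', prepend. Next row=LF[8]=20
  step 23: row=20, L[20]='a', prepend. Next row=LF[20]=3
Reversed output: agcefdagdbeegedabefgba$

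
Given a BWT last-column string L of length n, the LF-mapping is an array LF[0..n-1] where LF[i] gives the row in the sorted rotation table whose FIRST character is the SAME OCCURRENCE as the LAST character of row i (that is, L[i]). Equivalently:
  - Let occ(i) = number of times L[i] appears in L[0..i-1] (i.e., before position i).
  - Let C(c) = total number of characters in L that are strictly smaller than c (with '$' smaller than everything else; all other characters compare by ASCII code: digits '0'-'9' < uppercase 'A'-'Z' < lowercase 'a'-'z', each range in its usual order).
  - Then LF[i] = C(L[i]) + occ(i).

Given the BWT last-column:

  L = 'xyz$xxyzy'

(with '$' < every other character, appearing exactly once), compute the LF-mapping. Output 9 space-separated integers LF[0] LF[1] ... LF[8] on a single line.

Char counts: '$':1, 'x':3, 'y':3, 'z':2
C (first-col start): C('$')=0, C('x')=1, C('y')=4, C('z')=7
L[0]='x': occ=0, LF[0]=C('x')+0=1+0=1
L[1]='y': occ=0, LF[1]=C('y')+0=4+0=4
L[2]='z': occ=0, LF[2]=C('z')+0=7+0=7
L[3]='$': occ=0, LF[3]=C('$')+0=0+0=0
L[4]='x': occ=1, LF[4]=C('x')+1=1+1=2
L[5]='x': occ=2, LF[5]=C('x')+2=1+2=3
L[6]='y': occ=1, LF[6]=C('y')+1=4+1=5
L[7]='z': occ=1, LF[7]=C('z')+1=7+1=8
L[8]='y': occ=2, LF[8]=C('y')+2=4+2=6

Answer: 1 4 7 0 2 3 5 8 6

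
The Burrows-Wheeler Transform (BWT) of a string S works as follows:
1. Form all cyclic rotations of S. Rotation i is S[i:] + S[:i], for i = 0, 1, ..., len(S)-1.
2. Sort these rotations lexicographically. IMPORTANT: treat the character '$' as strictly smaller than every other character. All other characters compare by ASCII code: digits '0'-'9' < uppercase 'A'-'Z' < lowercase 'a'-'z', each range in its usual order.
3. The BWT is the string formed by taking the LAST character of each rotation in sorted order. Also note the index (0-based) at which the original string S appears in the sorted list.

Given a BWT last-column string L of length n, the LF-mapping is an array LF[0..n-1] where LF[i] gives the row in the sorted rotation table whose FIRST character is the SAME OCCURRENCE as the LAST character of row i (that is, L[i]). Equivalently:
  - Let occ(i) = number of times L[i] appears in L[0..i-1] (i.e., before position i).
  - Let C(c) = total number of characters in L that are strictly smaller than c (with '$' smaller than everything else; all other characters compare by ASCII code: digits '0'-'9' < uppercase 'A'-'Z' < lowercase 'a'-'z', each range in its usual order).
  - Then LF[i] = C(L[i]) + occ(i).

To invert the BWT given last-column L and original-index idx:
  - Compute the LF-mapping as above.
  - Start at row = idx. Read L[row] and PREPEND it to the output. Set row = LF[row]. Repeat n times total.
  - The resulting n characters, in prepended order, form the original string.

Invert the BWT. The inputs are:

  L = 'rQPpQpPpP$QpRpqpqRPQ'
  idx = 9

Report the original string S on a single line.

LF mapping: 19 5 1 11 6 12 2 13 3 0 7 14 9 15 17 16 18 10 4 8
Walk LF starting at row 9, prepending L[row]:
  step 1: row=9, L[9]='$', prepend. Next row=LF[9]=0
  step 2: row=0, L[0]='r', prepend. Next row=LF[0]=19
  step 3: row=19, L[19]='Q', prepend. Next row=LF[19]=8
  step 4: row=8, L[8]='P', prepend. Next row=LF[8]=3
  step 5: row=3, L[3]='p', prepend. Next row=LF[3]=11
  step 6: row=11, L[11]='p', prepend. Next row=LF[11]=14
  step 7: row=14, L[14]='q', prepend. Next row=LF[14]=17
  step 8: row=17, L[17]='R', prepend. Next row=LF[17]=10
  step 9: row=10, L[10]='Q', prepend. Next row=LF[10]=7
  step 10: row=7, L[7]='p', prepend. Next row=LF[7]=13
  step 11: row=13, L[13]='p', prepend. Next row=LF[13]=15
  step 12: row=15, L[15]='p', prepend. Next row=LF[15]=16
  step 13: row=16, L[16]='q', prepend. Next row=LF[16]=18
  step 14: row=18, L[18]='P', prepend. Next row=LF[18]=4
  step 15: row=4, L[4]='Q', prepend. Next row=LF[4]=6
  step 16: row=6, L[6]='P', prepend. Next row=LF[6]=2
  step 17: row=2, L[2]='P', prepend. Next row=LF[2]=1
  step 18: row=1, L[1]='Q', prepend. Next row=LF[1]=5
  step 19: row=5, L[5]='p', prepend. Next row=LF[5]=12
  step 20: row=12, L[12]='R', prepend. Next row=LF[12]=9
Reversed output: RpQPPQPqpppQRqppPQr$

Answer: RpQPPQPqpppQRqppPQr$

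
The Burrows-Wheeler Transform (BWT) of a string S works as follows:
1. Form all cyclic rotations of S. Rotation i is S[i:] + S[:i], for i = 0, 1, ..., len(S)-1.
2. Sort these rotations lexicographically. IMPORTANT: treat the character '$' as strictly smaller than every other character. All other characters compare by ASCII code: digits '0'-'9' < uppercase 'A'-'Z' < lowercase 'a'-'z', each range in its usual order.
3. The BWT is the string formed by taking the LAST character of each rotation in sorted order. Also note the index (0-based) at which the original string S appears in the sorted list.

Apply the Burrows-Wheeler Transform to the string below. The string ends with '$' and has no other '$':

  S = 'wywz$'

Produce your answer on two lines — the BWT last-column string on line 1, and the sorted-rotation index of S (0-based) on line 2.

Answer: z$yww
1

Derivation:
All 5 rotations (rotation i = S[i:]+S[:i]):
  rot[0] = wywz$
  rot[1] = ywz$w
  rot[2] = wz$wy
  rot[3] = z$wyw
  rot[4] = $wywz
Sorted (with $ < everything):
  sorted[0] = $wywz  (last char: 'z')
  sorted[1] = wywz$  (last char: '$')
  sorted[2] = wz$wy  (last char: 'y')
  sorted[3] = ywz$w  (last char: 'w')
  sorted[4] = z$wyw  (last char: 'w')
Last column: z$yww
Original string S is at sorted index 1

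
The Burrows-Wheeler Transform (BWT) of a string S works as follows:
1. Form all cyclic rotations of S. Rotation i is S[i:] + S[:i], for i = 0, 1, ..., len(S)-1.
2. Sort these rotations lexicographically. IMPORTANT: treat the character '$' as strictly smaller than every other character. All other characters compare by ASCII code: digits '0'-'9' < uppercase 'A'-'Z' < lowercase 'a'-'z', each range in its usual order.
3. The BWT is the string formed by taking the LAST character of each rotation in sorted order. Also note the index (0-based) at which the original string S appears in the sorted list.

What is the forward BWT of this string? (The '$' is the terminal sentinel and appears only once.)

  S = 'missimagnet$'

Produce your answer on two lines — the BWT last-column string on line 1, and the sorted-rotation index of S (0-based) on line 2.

Answer: tmnasmi$gsie
7

Derivation:
All 12 rotations (rotation i = S[i:]+S[:i]):
  rot[0] = missimagnet$
  rot[1] = issimagnet$m
  rot[2] = ssimagnet$mi
  rot[3] = simagnet$mis
  rot[4] = imagnet$miss
  rot[5] = magnet$missi
  rot[6] = agnet$missim
  rot[7] = gnet$missima
  rot[8] = net$missimag
  rot[9] = et$missimagn
  rot[10] = t$missimagne
  rot[11] = $missimagnet
Sorted (with $ < everything):
  sorted[0] = $missimagnet  (last char: 't')
  sorted[1] = agnet$missim  (last char: 'm')
  sorted[2] = et$missimagn  (last char: 'n')
  sorted[3] = gnet$missima  (last char: 'a')
  sorted[4] = imagnet$miss  (last char: 's')
  sorted[5] = issimagnet$m  (last char: 'm')
  sorted[6] = magnet$missi  (last char: 'i')
  sorted[7] = missimagnet$  (last char: '$')
  sorted[8] = net$missimag  (last char: 'g')
  sorted[9] = simagnet$mis  (last char: 's')
  sorted[10] = ssimagnet$mi  (last char: 'i')
  sorted[11] = t$missimagne  (last char: 'e')
Last column: tmnasmi$gsie
Original string S is at sorted index 7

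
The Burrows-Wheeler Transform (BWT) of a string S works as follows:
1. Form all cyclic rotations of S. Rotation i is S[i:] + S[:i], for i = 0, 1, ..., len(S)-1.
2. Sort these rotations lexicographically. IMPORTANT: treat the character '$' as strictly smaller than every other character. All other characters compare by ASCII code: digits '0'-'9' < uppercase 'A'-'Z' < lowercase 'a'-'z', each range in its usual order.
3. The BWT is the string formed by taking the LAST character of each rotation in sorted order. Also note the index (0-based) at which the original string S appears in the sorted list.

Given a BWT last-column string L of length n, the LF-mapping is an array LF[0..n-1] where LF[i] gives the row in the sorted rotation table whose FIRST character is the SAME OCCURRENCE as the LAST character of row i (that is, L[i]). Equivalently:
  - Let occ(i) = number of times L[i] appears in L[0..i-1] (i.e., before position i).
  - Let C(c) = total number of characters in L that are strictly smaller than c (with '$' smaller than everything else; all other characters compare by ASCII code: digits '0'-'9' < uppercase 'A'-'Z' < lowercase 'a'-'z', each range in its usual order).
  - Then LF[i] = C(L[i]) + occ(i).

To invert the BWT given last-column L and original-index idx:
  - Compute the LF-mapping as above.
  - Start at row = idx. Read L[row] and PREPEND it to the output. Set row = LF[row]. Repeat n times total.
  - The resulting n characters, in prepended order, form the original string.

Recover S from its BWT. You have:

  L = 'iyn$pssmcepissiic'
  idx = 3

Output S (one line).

LF mapping: 4 16 9 0 10 12 13 8 1 3 11 5 14 15 6 7 2
Walk LF starting at row 3, prepending L[row]:
  step 1: row=3, L[3]='$', prepend. Next row=LF[3]=0
  step 2: row=0, L[0]='i', prepend. Next row=LF[0]=4
  step 3: row=4, L[4]='p', prepend. Next row=LF[4]=10
  step 4: row=10, L[10]='p', prepend. Next row=LF[10]=11
  step 5: row=11, L[11]='i', prepend. Next row=LF[11]=5
  step 6: row=5, L[5]='s', prepend. Next row=LF[5]=12
  step 7: row=12, L[12]='s', prepend. Next row=LF[12]=14
  step 8: row=14, L[14]='i', prepend. Next row=LF[14]=6
  step 9: row=6, L[6]='s', prepend. Next row=LF[6]=13
  step 10: row=13, L[13]='s', prepend. Next row=LF[13]=15
  step 11: row=15, L[15]='i', prepend. Next row=LF[15]=7
  step 12: row=7, L[7]='m', prepend. Next row=LF[7]=8
  step 13: row=8, L[8]='c', prepend. Next row=LF[8]=1
  step 14: row=1, L[1]='y', prepend. Next row=LF[1]=16
  step 15: row=16, L[16]='c', prepend. Next row=LF[16]=2
  step 16: row=2, L[2]='n', prepend. Next row=LF[2]=9
  step 17: row=9, L[9]='e', prepend. Next row=LF[9]=3
Reversed output: encycmississippi$

Answer: encycmississippi$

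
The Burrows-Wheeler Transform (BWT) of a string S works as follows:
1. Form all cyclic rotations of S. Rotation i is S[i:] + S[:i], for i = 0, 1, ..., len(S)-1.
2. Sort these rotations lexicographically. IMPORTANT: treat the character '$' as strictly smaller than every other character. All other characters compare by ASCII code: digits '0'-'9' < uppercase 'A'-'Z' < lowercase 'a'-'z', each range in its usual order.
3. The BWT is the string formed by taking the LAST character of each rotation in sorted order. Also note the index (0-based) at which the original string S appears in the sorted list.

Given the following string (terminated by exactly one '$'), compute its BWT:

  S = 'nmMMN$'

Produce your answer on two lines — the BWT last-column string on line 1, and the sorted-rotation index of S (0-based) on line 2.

All 6 rotations (rotation i = S[i:]+S[:i]):
  rot[0] = nmMMN$
  rot[1] = mMMN$n
  rot[2] = MMN$nm
  rot[3] = MN$nmM
  rot[4] = N$nmMM
  rot[5] = $nmMMN
Sorted (with $ < everything):
  sorted[0] = $nmMMN  (last char: 'N')
  sorted[1] = MMN$nm  (last char: 'm')
  sorted[2] = MN$nmM  (last char: 'M')
  sorted[3] = N$nmMM  (last char: 'M')
  sorted[4] = mMMN$n  (last char: 'n')
  sorted[5] = nmMMN$  (last char: '$')
Last column: NmMMn$
Original string S is at sorted index 5

Answer: NmMMn$
5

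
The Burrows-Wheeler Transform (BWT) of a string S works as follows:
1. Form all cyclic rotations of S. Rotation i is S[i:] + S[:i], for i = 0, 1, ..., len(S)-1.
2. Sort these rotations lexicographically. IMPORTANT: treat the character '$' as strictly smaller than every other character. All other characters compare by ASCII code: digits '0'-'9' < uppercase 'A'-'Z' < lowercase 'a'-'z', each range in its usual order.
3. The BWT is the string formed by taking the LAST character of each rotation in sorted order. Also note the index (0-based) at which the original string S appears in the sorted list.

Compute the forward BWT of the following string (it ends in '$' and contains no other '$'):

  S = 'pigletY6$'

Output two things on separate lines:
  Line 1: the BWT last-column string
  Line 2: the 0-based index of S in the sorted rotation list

All 9 rotations (rotation i = S[i:]+S[:i]):
  rot[0] = pigletY6$
  rot[1] = igletY6$p
  rot[2] = gletY6$pi
  rot[3] = letY6$pig
  rot[4] = etY6$pigl
  rot[5] = tY6$pigle
  rot[6] = Y6$piglet
  rot[7] = 6$pigletY
  rot[8] = $pigletY6
Sorted (with $ < everything):
  sorted[0] = $pigletY6  (last char: '6')
  sorted[1] = 6$pigletY  (last char: 'Y')
  sorted[2] = Y6$piglet  (last char: 't')
  sorted[3] = etY6$pigl  (last char: 'l')
  sorted[4] = gletY6$pi  (last char: 'i')
  sorted[5] = igletY6$p  (last char: 'p')
  sorted[6] = letY6$pig  (last char: 'g')
  sorted[7] = pigletY6$  (last char: '$')
  sorted[8] = tY6$pigle  (last char: 'e')
Last column: 6Ytlipg$e
Original string S is at sorted index 7

Answer: 6Ytlipg$e
7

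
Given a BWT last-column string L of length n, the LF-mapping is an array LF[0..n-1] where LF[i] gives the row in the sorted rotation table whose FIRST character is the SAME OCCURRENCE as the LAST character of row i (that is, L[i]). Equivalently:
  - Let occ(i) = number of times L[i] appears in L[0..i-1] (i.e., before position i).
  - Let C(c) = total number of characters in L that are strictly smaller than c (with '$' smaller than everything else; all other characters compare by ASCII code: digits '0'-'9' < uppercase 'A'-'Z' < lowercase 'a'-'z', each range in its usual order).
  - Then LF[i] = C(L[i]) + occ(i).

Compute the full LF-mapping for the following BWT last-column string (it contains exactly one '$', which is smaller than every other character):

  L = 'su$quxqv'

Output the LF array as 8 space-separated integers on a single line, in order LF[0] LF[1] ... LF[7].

Answer: 3 4 0 1 5 7 2 6

Derivation:
Char counts: '$':1, 'q':2, 's':1, 'u':2, 'v':1, 'x':1
C (first-col start): C('$')=0, C('q')=1, C('s')=3, C('u')=4, C('v')=6, C('x')=7
L[0]='s': occ=0, LF[0]=C('s')+0=3+0=3
L[1]='u': occ=0, LF[1]=C('u')+0=4+0=4
L[2]='$': occ=0, LF[2]=C('$')+0=0+0=0
L[3]='q': occ=0, LF[3]=C('q')+0=1+0=1
L[4]='u': occ=1, LF[4]=C('u')+1=4+1=5
L[5]='x': occ=0, LF[5]=C('x')+0=7+0=7
L[6]='q': occ=1, LF[6]=C('q')+1=1+1=2
L[7]='v': occ=0, LF[7]=C('v')+0=6+0=6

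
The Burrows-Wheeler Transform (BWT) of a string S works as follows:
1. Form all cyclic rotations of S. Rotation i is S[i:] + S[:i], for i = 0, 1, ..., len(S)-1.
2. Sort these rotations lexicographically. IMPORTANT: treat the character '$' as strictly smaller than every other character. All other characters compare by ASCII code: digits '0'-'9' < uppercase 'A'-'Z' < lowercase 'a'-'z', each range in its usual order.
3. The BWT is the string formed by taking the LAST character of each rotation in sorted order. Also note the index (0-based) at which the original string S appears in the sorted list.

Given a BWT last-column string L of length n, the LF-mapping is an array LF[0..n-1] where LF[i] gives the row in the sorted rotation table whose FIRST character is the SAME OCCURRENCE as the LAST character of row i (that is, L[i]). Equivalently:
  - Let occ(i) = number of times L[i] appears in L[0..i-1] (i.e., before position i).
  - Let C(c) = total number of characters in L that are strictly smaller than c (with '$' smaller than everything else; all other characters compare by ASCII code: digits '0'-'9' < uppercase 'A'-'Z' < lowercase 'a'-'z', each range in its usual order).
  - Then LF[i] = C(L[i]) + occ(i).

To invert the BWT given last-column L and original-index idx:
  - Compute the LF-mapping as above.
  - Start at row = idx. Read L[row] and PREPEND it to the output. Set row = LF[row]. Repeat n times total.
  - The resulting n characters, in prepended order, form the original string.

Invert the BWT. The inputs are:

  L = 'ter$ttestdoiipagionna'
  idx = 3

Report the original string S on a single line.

LF mapping: 17 4 15 0 18 19 5 16 20 3 12 7 8 14 1 6 9 13 10 11 2
Walk LF starting at row 3, prepending L[row]:
  step 1: row=3, L[3]='$', prepend. Next row=LF[3]=0
  step 2: row=0, L[0]='t', prepend. Next row=LF[0]=17
  step 3: row=17, L[17]='o', prepend. Next row=LF[17]=13
  step 4: row=13, L[13]='p', prepend. Next row=LF[13]=14
  step 5: row=14, L[14]='a', prepend. Next row=LF[14]=1
  step 6: row=1, L[1]='e', prepend. Next row=LF[1]=4
  step 7: row=4, L[4]='t', prepend. Next row=LF[4]=18
  step 8: row=18, L[18]='n', prepend. Next row=LF[18]=10
  step 9: row=10, L[10]='o', prepend. Next row=LF[10]=12
  step 10: row=12, L[12]='i', prepend. Next row=LF[12]=8
  step 11: row=8, L[8]='t', prepend. Next row=LF[8]=20
  step 12: row=20, L[20]='a', prepend. Next row=LF[20]=2
  step 13: row=2, L[2]='r', prepend. Next row=LF[2]=15
  step 14: row=15, L[15]='g', prepend. Next row=LF[15]=6
  step 15: row=6, L[6]='e', prepend. Next row=LF[6]=5
  step 16: row=5, L[5]='t', prepend. Next row=LF[5]=19
  step 17: row=19, L[19]='n', prepend. Next row=LF[19]=11
  step 18: row=11, L[11]='i', prepend. Next row=LF[11]=7
  step 19: row=7, L[7]='s', prepend. Next row=LF[7]=16
  step 20: row=16, L[16]='i', prepend. Next row=LF[16]=9
  step 21: row=9, L[9]='d', prepend. Next row=LF[9]=3
Reversed output: disintegrationteapot$

Answer: disintegrationteapot$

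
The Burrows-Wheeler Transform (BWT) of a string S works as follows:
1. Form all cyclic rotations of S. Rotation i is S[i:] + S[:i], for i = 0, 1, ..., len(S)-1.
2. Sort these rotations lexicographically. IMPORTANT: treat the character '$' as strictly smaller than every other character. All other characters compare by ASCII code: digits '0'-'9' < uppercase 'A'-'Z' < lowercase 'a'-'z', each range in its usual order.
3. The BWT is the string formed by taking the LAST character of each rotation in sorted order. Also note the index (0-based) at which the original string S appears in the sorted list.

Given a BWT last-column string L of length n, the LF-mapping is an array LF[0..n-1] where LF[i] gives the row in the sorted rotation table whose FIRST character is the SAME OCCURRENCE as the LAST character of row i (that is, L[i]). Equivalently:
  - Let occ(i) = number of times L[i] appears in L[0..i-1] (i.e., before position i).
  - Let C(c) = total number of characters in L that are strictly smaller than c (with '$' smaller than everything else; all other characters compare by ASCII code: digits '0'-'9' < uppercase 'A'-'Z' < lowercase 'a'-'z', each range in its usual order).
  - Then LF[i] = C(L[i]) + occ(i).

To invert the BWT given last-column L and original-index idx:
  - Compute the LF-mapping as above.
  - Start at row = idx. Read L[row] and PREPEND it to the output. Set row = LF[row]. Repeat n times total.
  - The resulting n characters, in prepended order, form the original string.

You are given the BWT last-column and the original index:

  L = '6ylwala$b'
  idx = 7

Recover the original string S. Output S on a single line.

Answer: wallaby6$

Derivation:
LF mapping: 1 8 5 7 2 6 3 0 4
Walk LF starting at row 7, prepending L[row]:
  step 1: row=7, L[7]='$', prepend. Next row=LF[7]=0
  step 2: row=0, L[0]='6', prepend. Next row=LF[0]=1
  step 3: row=1, L[1]='y', prepend. Next row=LF[1]=8
  step 4: row=8, L[8]='b', prepend. Next row=LF[8]=4
  step 5: row=4, L[4]='a', prepend. Next row=LF[4]=2
  step 6: row=2, L[2]='l', prepend. Next row=LF[2]=5
  step 7: row=5, L[5]='l', prepend. Next row=LF[5]=6
  step 8: row=6, L[6]='a', prepend. Next row=LF[6]=3
  step 9: row=3, L[3]='w', prepend. Next row=LF[3]=7
Reversed output: wallaby6$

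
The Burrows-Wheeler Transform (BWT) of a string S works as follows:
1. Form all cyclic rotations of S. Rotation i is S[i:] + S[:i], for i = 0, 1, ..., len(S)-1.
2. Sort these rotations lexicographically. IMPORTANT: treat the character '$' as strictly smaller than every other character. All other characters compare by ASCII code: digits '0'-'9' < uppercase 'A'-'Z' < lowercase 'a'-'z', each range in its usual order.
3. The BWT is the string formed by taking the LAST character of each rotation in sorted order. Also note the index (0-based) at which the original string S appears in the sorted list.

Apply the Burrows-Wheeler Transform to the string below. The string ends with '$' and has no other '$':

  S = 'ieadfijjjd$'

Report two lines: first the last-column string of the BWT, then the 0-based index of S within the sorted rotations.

All 11 rotations (rotation i = S[i:]+S[:i]):
  rot[0] = ieadfijjjd$
  rot[1] = eadfijjjd$i
  rot[2] = adfijjjd$ie
  rot[3] = dfijjjd$iea
  rot[4] = fijjjd$iead
  rot[5] = ijjjd$ieadf
  rot[6] = jjjd$ieadfi
  rot[7] = jjd$ieadfij
  rot[8] = jd$ieadfijj
  rot[9] = d$ieadfijjj
  rot[10] = $ieadfijjjd
Sorted (with $ < everything):
  sorted[0] = $ieadfijjjd  (last char: 'd')
  sorted[1] = adfijjjd$ie  (last char: 'e')
  sorted[2] = d$ieadfijjj  (last char: 'j')
  sorted[3] = dfijjjd$iea  (last char: 'a')
  sorted[4] = eadfijjjd$i  (last char: 'i')
  sorted[5] = fijjjd$iead  (last char: 'd')
  sorted[6] = ieadfijjjd$  (last char: '$')
  sorted[7] = ijjjd$ieadf  (last char: 'f')
  sorted[8] = jd$ieadfijj  (last char: 'j')
  sorted[9] = jjd$ieadfij  (last char: 'j')
  sorted[10] = jjjd$ieadfi  (last char: 'i')
Last column: dejaid$fjji
Original string S is at sorted index 6

Answer: dejaid$fjji
6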